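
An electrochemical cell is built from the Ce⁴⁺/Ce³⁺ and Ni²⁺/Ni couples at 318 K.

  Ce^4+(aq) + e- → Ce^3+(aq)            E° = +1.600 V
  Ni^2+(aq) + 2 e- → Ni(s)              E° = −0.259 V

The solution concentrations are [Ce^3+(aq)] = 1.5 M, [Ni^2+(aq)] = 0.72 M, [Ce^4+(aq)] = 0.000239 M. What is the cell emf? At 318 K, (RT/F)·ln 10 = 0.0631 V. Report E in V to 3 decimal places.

The Ce⁴⁺/Ce³⁺ couple has the more positive E°, so it is the cathode; Ni²⁺/Ni is the anode.
E°cell = E°cat − E°an = +1.600 − (−0.259) = +1.859 V; n = 2.
The balanced reaction is 2 Ce^4+(aq) + Ni(s) → 2 Ce^3+(aq) + Ni^2+(aq), so Q = ([Ce^3+(aq)]^2·[Ni^2+(aq)]) / [Ce^4+(aq)]^2 = 2.84×10^7 and log Q = 7.453.
E = E° − (0.0631/n)·log Q = +1.859 − (0.0631/2)(7.453) = +1.624 V.

+1.624 V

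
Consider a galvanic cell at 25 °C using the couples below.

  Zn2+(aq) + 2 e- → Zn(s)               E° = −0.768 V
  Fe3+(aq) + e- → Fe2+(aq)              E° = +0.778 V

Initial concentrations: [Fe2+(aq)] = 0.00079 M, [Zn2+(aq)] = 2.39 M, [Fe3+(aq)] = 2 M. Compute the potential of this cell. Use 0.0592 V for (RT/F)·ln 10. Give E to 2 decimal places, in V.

+1.74 V

Since E°(Fe³⁺/Fe²⁺) > E°(Zn²⁺/Zn), Fe³⁺/Fe²⁺ serves as the cathode.
The standard potential is +0.778 − (−0.768) = +1.546 V and the balanced reaction transfers n = 2 electrons.
The balanced reaction is 2 Fe3+(aq) + Zn(s) → 2 Fe2+(aq) + Zn2+(aq), so Q = ([Fe2+(aq)]^2·[Zn2+(aq)]) / [Fe3+(aq)]^2 = 3.73×10^−7 and log Q = −6.428.
By the Nernst equation, E = +1.546 − (0.0592/2)·(−6.428) = +1.74 V.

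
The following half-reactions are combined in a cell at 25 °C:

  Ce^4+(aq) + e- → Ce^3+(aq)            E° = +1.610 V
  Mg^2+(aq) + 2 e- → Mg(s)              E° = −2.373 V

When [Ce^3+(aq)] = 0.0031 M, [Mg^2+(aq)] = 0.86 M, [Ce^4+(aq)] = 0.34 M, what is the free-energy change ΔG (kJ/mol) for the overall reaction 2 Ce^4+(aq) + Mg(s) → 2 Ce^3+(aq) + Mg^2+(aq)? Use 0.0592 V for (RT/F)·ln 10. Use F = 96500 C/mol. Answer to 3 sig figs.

E°cell = +1.610 − (−2.373) = +3.983 V; the balanced reaction transfers n = 2 electrons.
Here Q = ([Ce^3+(aq)]^2·[Mg^2+(aq)]) / [Ce^4+(aq)]^2 = 7.15×10^−5 (log Q = −4.146), giving E = +3.983 − (0.0592/2)·(−4.146) = +4.1057 V.
Finally ΔG = −nFE = −(2)(96500 C/mol)(+4.1057 V) = −792 kJ/mol.

−792 kJ/mol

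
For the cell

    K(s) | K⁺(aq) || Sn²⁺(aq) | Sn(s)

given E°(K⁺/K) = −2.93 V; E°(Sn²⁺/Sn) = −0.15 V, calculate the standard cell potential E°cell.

By convention the left-hand electrode in cell notation is the anode (oxidation) and the right-hand electrode is the cathode (reduction).
E°cell = E°(right) − E°(left) = −0.15 − (−2.93) = +2.78 V.

+2.78 V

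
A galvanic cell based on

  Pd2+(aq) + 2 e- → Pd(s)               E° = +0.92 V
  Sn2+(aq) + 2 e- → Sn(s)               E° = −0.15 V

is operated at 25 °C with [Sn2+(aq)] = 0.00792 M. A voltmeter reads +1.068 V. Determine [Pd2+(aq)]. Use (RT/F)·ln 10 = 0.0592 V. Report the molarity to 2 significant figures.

Pd²⁺/Pd is the cathode (higher E°); E°cell = +0.92 − (−0.15) = +1.07 V with n = 2.
Rearranging E = E° − (0.0592/n)·log Q gives log Q = 2(+1.07 − (+1.068))/0.0592 = 0.068.
The balanced reaction is Pd2+(aq) + Sn(s) → Pd(s) + Sn2+(aq), so Q = [Sn2+(aq)] / [Pd2+(aq)].
Solving for the unknown gives log [Pd2+(aq)] = −2.169, so [Pd2+(aq)] ≈ 0.0068 M.

0.0068 M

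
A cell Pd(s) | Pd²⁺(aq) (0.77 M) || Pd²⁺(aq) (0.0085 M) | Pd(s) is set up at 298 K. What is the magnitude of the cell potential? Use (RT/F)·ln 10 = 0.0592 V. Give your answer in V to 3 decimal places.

For a concentration cell E°cell = 0, since both electrodes use the same couple.
The compartment with the higher Pd²⁺(aq) concentration (0.77 M) acts as the cathode; ions are reduced there and produced at the dilute (0.0085 M) anode.
With n = 2, Ecell = −(0.0592/2)·log([dilute]/[conc]) = −(0.0592/2)·log(0.0085/0.77) = +0.058 V.

0.058 V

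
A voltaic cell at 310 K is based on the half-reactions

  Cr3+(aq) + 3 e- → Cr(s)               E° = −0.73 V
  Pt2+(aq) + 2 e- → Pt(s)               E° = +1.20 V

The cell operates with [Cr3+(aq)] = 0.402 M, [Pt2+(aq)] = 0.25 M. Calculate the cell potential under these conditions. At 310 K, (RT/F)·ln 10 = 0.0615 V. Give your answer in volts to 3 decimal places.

Pt²⁺/Pt is reduced (cathode, E° = +1.20 V) and Cr³⁺/Cr is oxidized (anode).
The standard potential is +1.20 − (−0.73) = +1.93 V and the balanced reaction transfers n = 6 electrons.
The balanced reaction is 3 Pt2+(aq) + 2 Cr(s) → 3 Pt(s) + 2 Cr3+(aq), so Q = [Cr3+(aq)]^2 / [Pt2+(aq)]^3 = 10.3 and log Q = 1.015.
By the Nernst equation, E = +1.93 − (0.0615/6)·(1.015) = +1.920 V.

+1.920 V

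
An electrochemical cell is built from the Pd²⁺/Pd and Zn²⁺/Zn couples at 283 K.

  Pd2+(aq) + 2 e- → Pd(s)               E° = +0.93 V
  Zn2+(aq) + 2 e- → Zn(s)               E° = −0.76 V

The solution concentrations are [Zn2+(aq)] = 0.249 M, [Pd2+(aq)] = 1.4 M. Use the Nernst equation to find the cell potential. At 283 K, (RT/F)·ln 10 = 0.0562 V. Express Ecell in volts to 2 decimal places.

+1.71 V

The Pd²⁺/Pd couple has the more positive E°, so it is the cathode; Zn²⁺/Zn is the anode.
E°cell = +0.93 − (−0.76) = +1.69 V, with n = 2 electrons transferred.
The balanced reaction is Pd2+(aq) + Zn(s) → Pd(s) + Zn2+(aq), so Q = [Zn2+(aq)] / [Pd2+(aq)] = 0.178 and log Q = −0.750.
E = E° − (0.0562/n)·log Q = +1.69 − (0.0562/2)(−0.750) = +1.71 V.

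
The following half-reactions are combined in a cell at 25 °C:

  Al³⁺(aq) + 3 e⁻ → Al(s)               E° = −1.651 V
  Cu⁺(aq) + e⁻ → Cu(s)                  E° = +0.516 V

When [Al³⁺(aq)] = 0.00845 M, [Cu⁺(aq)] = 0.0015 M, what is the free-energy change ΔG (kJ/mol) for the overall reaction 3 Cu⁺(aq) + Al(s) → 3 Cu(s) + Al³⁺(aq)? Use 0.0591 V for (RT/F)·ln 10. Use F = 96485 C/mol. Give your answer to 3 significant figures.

With Cu⁺/Cu reduced at the cathode, E°cell = +0.516 − (−1.651) = +2.167 V and n = 3.
The reaction quotient is [Al³⁺(aq)] / [Cu⁺(aq)]^3 = 2.5×10^6; by Nernst, E = +2.167 − (0.0591/3)(6.399) = +2.0409 V.
ΔG = −nFE = −(3)(96485)(+2.0409) J/mol = −591 kJ/mol.

−591 kJ/mol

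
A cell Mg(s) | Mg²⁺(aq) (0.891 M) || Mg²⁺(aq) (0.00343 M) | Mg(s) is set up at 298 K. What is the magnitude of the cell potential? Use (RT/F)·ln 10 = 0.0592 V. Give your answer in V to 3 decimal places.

For a concentration cell E°cell = 0, since both electrodes use the same couple.
The compartment with the higher Mg²⁺(aq) concentration (0.891 M) acts as the cathode; ions are reduced there and produced at the dilute (0.00343 M) anode.
With n = 2, Ecell = −(0.0592/2)·log([dilute]/[conc]) = −(0.0592/2)·log(0.00343/0.891) = +0.071 V.

0.071 V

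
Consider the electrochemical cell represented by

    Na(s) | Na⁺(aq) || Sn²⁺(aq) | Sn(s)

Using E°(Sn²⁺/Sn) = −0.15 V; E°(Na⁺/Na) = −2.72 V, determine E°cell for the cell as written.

+2.57 V

By convention the left-hand electrode in cell notation is the anode (oxidation) and the right-hand electrode is the cathode (reduction).
E°cell = E°(right) − E°(left) = −0.15 − (−2.72) = +2.57 V.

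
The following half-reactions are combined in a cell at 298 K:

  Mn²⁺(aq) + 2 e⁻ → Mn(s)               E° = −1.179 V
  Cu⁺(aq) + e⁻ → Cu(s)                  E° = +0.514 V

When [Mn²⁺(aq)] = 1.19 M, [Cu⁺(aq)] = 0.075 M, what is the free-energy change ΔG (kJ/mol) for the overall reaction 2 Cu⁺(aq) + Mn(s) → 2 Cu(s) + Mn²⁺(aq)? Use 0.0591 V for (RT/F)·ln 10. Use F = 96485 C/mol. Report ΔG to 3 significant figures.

−313 kJ/mol

E°cell = +0.514 − (−1.179) = +1.693 V; the balanced reaction transfers n = 2 electrons.
The reaction quotient is [Mn²⁺(aq)] / [Cu⁺(aq)]^2 = 212; by Nernst, E = +1.693 − (0.0591/2)(2.325) = +1.6243 V.
Finally ΔG = −nFE = −(2)(96485 C/mol)(+1.6243 V) = −313 kJ/mol.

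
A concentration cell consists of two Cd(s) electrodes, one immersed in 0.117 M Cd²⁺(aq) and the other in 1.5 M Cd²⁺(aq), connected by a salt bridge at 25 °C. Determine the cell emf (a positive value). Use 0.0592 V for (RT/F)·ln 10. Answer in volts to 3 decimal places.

0.033 V

For a concentration cell E°cell = 0, since both electrodes use the same couple.
The compartment with the higher Cd²⁺(aq) concentration (1.5 M) acts as the cathode; ions are reduced there and produced at the dilute (0.117 M) anode.
With n = 2, Ecell = −(0.0592/2)·log([dilute]/[conc]) = −(0.0592/2)·log(0.117/1.5) = +0.033 V.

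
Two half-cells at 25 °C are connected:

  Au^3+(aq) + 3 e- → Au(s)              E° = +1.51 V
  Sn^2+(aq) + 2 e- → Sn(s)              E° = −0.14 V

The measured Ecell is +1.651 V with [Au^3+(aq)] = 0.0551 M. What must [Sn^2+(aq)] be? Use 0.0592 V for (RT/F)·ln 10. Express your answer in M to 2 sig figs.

0.13 M

The Au³⁺/Au couple has the larger reduction potential, so it is the cathode: E°cell = +1.51 − (−0.14) = +1.65 V and n = 6.
From the Nernst equation, log Q = n(E° − E)/0.0592 = 6·(+1.65 − (+1.651))/0.0592 = −0.101.
For 2 Au^3+(aq) + 3 Sn(s) → 2 Au(s) + 3 Sn^2+(aq), the reaction quotient is Q = [Sn^2+(aq)]^3 / [Au^3+(aq)]^2.
Substituting the known concentrations and solving, log [Sn^2+(aq)] = −0.873 and [Sn^2+(aq)] = 0.13 M.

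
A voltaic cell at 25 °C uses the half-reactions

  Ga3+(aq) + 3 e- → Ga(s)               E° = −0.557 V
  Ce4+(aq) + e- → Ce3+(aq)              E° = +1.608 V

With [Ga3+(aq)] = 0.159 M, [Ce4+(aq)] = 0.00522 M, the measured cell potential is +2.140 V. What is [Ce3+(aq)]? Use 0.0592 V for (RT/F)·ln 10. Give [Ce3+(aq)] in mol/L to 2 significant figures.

The Ce⁴⁺/Ce³⁺ couple has the larger reduction potential, so it is the cathode: E°cell = +1.608 − (−0.557) = +2.165 V and n = 3.
From the Nernst equation, log Q = n(E° − E)/0.0592 = 3·(+2.165 − (+2.140))/0.0592 = 1.267.
Balancing electrons gives 3 Ce4+(aq) + Ga(s) → 3 Ce3+(aq) + Ga3+(aq); thus Q = ([Ce3+(aq)]^3·[Ga3+(aq)]) / [Ce4+(aq)]^3.
Isolating [Ce3+(aq)] in Q = 10^{1.267} yields log [Ce3+(aq)] = −1.594, i.e. 0.025 M.

0.025 M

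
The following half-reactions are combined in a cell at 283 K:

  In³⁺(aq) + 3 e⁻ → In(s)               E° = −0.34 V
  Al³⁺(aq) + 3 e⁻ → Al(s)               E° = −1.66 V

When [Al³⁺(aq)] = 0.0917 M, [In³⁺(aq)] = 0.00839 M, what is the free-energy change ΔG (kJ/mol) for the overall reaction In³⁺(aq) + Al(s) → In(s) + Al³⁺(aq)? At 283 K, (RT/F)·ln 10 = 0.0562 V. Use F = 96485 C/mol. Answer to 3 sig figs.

The standard cell potential is −0.34 − (−1.66) = +1.32 V, with n = 3 electrons in the balanced equation.
The reaction quotient is [Al³⁺(aq)] / [In³⁺(aq)] = 10.9; by Nernst, E = +1.32 − (0.0562/3)(1.039) = +1.3005 V.
ΔG = −nFE = −(3)(96485)(+1.3005) J/mol = −376 kJ/mol.

−376 kJ/mol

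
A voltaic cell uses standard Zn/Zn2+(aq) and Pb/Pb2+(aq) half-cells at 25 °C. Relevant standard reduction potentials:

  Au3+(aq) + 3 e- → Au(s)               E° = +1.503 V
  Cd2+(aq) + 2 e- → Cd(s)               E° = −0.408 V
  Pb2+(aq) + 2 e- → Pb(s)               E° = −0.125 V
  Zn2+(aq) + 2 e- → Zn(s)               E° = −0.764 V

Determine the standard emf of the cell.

+0.639 V

Of the two couples in this cell, the one with the more positive reduction potential is reduced at the cathode: here that is Pb²⁺/Pb (−0.125 V); Zn²⁺/Zn (−0.764 V) is the anode.
E°cell = E°(cathode) − E°(anode) = −0.125 − (−0.764) = +0.639 V.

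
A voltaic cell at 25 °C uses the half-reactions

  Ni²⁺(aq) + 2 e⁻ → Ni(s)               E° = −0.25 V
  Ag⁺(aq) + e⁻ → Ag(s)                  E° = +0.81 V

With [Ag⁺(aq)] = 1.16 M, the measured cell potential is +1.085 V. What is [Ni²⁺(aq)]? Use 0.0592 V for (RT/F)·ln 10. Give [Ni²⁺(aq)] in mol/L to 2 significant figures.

0.19 M

Ag⁺/Ag is the cathode (higher E°); E°cell = +0.81 − (−0.25) = +1.06 V with n = 2.
From the Nernst equation, log Q = n(E° − E)/0.0592 = 2·(+1.06 − (+1.085))/0.0592 = −0.845.
Balancing electrons gives 2 Ag⁺(aq) + Ni(s) → 2 Ag(s) + Ni²⁺(aq); thus Q = [Ni²⁺(aq)] / [Ag⁺(aq)]^2.
Substituting the known concentrations and solving, log [Ni²⁺(aq)] = −0.716 and [Ni²⁺(aq)] = 0.19 M.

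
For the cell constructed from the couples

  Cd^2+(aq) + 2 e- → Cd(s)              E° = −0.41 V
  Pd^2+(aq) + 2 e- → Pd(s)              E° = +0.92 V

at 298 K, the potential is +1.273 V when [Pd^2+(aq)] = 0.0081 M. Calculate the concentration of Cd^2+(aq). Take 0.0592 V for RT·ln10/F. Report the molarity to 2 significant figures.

0.68 M

The Pd²⁺/Pd couple has the larger reduction potential, so it is the cathode: E°cell = +0.92 − (−0.41) = +1.33 V and n = 2.
From the Nernst equation, log Q = n(E° − E)/0.0592 = 2·(+1.33 − (+1.273))/0.0592 = 1.926.
For Pd^2+(aq) + Cd(s) → Pd(s) + Cd^2+(aq), the reaction quotient is Q = [Cd^2+(aq)] / [Pd^2+(aq)].
Solving for the unknown gives log [Cd^2+(aq)] = −0.166, so [Cd^2+(aq)] ≈ 0.68 M.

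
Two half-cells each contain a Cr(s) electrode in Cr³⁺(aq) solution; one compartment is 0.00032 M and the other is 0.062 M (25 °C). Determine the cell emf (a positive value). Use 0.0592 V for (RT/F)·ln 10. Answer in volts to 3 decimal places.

0.045 V

For a concentration cell E°cell = 0, since both electrodes use the same couple.
The compartment with the higher Cr³⁺(aq) concentration (0.062 M) acts as the cathode; ions are reduced there and produced at the dilute (0.00032 M) anode.
With n = 3, Ecell = −(0.0592/3)·log([dilute]/[conc]) = −(0.0592/3)·log(0.00032/0.062) = +0.045 V.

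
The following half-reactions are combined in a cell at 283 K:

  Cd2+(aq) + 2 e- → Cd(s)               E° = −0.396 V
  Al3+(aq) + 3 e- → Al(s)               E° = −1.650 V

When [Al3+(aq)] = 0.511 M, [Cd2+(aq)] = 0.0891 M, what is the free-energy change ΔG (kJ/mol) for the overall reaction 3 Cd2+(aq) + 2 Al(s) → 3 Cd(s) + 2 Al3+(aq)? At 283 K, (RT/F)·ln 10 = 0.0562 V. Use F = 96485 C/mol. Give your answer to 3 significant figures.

−712 kJ/mol

E°cell = −0.396 − (−1.650) = +1.254 V; the balanced reaction transfers n = 6 electrons.
The reaction quotient is [Al3+(aq)]^2 / [Cd2+(aq)]^3 = 369; by Nernst, E = +1.254 − (0.0562/6)(2.567) = +1.2300 V.
Finally ΔG = −nFE = −(6)(96485 C/mol)(+1.2300 V) = −712 kJ/mol.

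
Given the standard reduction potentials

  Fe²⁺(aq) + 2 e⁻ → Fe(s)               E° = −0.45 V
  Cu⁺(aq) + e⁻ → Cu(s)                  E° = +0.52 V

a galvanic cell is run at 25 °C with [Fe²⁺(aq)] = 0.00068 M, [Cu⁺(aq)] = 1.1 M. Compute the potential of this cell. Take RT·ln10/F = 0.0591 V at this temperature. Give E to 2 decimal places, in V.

Cu⁺/Cu is reduced (cathode, E° = +0.52 V) and Fe²⁺/Fe is oxidized (anode).
E°cell = E°cat − E°an = +0.52 − (−0.45) = +0.97 V; n = 2.
For the overall reaction 2 Cu⁺(aq) + Fe(s) → 2 Cu(s) + Fe²⁺(aq), Q = [Fe²⁺(aq)] / [Cu⁺(aq)]^2 = 0.000562, giving log Q = −3.250.
By the Nernst equation, E = +0.97 − (0.0591/2)·(−3.250) = +1.07 V.

+1.07 V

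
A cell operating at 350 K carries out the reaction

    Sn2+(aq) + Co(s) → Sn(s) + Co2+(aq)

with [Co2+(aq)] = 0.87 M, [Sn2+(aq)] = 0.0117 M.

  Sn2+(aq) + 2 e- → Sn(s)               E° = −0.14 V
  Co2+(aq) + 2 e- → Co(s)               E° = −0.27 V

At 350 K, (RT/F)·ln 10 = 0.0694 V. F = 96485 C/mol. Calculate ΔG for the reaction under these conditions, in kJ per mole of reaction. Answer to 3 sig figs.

−12.6 kJ/mol

E°cell = −0.14 − (−0.27) = +0.13 V; the balanced reaction transfers n = 2 electrons.
Q = [Co2+(aq)] / [Sn2+(aq)] = 74.4, so log Q = 1.871 and E = +0.13 − (0.0694/2)(1.871) = +0.0651 V.
Finally ΔG = −nFE = −(2)(96485 C/mol)(+0.0651 V) = −12.6 kJ/mol.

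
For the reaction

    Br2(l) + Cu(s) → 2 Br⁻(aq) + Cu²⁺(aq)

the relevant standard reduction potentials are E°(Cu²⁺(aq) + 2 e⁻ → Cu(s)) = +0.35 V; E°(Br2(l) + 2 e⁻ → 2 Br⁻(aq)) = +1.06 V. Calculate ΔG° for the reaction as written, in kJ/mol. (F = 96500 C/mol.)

−137 kJ/mol

In the reaction as written Br2(l) is reduced, so the Br₂/Br⁻ couple is the cathode and Cu²⁺/Cu is the anode.
E°cell = +1.06 − (+0.35) = +0.71 V; balancing electrons gives n = 2.
ΔG° = −nFE°cell = −(2)(96500)(+0.71) J/mol = −137 kJ/mol.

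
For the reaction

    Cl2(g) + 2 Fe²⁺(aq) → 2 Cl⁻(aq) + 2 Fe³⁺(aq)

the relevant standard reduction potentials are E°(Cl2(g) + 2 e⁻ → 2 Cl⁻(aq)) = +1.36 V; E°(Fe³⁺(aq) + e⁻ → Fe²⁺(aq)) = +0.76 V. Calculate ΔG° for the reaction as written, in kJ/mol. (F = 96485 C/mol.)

−116 kJ/mol

In the reaction as written Cl2(g) is reduced, so the Cl₂/Cl⁻ couple is the cathode and Fe³⁺/Fe²⁺ is the anode.
E°cell = +1.36 − (+0.76) = +0.60 V; balancing electrons gives n = 2.
ΔG° = −nFE°cell = −(2)(96485)(+0.60) J/mol = −116 kJ/mol.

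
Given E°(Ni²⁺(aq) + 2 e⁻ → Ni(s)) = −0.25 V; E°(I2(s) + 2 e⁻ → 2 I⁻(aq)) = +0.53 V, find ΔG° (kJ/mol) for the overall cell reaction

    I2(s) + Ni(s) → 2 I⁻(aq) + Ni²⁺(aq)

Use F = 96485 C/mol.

−151 kJ/mol

In the reaction as written I2(s) is reduced, so the I₂/I⁻ couple is the cathode and Ni²⁺/Ni is the anode.
E°cell = +0.53 − (−0.25) = +0.78 V; balancing electrons gives n = 2.
ΔG° = −nFE°cell = −(2)(96485)(+0.78) J/mol = −151 kJ/mol.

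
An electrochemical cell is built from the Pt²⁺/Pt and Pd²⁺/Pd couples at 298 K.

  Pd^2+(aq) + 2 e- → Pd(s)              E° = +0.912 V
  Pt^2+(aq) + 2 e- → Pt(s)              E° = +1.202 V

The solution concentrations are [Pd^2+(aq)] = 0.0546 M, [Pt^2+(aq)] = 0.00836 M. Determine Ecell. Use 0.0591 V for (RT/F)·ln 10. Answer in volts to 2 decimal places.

+0.27 V

The Pt²⁺/Pt couple has the more positive E°, so it is the cathode; Pd²⁺/Pd is the anode.
The standard potential is +1.202 − (+0.912) = +0.290 V and the balanced reaction transfers n = 2 electrons.
For the overall reaction Pt^2+(aq) + Pd(s) → Pt(s) + Pd^2+(aq), Q = [Pd^2+(aq)] / [Pt^2+(aq)] = 6.53, giving log Q = 0.815.
Applying E = E° − (RT ln10/nF)·log Q gives +0.290 − (0.0591/2)(0.815) = +0.27 V.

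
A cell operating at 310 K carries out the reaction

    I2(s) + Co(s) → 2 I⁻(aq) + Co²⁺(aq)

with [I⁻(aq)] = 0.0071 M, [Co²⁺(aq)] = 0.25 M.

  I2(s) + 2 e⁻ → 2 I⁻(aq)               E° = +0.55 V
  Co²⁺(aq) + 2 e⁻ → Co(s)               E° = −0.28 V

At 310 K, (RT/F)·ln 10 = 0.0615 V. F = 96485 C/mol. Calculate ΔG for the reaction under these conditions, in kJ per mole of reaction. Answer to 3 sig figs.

E°cell = +0.55 − (−0.28) = +0.83 V; the balanced reaction transfers n = 2 electrons.
The reaction quotient is [I⁻(aq)]^2·[Co²⁺(aq)] = 1.26×10^−5; by Nernst, E = +0.83 − (0.0615/2)(−4.900) = +0.9807 V.
Finally ΔG = −nFE = −(2)(96485 C/mol)(+0.9807 V) = −189 kJ/mol.

−189 kJ/mol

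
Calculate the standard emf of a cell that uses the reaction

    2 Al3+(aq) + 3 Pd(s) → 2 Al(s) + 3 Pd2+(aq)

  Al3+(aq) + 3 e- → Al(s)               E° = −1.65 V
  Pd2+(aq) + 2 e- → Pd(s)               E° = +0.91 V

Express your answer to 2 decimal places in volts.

Al3+(aq) gains electrons, so the Al³⁺/Al couple is the cathode; the Pd²⁺/Pd couple is the anode.
E°cell = E°(cathode) − E°(anode) = −1.65 − (+0.91) = −2.56 V.
The negative E°cell means the reaction is non-spontaneous in the direction written.

−2.56 V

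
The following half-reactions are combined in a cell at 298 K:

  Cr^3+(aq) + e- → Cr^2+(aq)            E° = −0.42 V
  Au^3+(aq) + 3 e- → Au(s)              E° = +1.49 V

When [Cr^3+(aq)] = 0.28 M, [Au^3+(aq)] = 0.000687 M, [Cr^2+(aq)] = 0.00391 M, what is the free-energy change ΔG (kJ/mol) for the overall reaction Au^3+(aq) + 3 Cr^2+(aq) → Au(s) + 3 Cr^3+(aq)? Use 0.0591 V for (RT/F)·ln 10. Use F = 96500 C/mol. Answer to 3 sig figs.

E°cell = +1.49 − (−0.42) = +1.91 V; the balanced reaction transfers n = 3 electrons.
Q = [Cr^3+(aq)]^3 / ([Au^3+(aq)]·[Cr^2+(aq)]^3) = 5.35×10^8, so log Q = 8.728 and E = +1.91 − (0.0591/3)(8.728) = +1.7381 V.
ΔG = −nFE = −(3)(96500)(+1.7381) J/mol = −503 kJ/mol.

−503 kJ/mol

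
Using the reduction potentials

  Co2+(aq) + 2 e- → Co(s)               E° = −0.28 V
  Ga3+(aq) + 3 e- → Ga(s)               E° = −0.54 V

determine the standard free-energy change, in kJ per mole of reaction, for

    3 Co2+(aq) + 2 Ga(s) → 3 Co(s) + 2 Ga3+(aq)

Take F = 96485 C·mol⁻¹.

−151 kJ/mol

In the reaction as written Co2+(aq) is reduced, so the Co²⁺/Co couple is the cathode and Ga³⁺/Ga is the anode.
E°cell = −0.28 − (−0.54) = +0.26 V; balancing electrons gives n = 6.
ΔG° = −nFE°cell = −(6)(96485)(+0.26) J/mol = −151 kJ/mol.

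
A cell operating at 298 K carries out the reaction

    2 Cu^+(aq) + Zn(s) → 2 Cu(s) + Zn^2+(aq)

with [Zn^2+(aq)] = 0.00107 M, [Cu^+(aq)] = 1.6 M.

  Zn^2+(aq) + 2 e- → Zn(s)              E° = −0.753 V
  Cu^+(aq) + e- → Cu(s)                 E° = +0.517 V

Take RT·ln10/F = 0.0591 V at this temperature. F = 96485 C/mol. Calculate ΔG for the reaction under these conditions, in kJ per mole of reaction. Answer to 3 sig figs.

E°cell = +0.517 − (−0.753) = +1.270 V; the balanced reaction transfers n = 2 electrons.
Here Q = [Zn^2+(aq)] / [Cu^+(aq)]^2 = 0.000418 (log Q = −3.379), giving E = +1.270 − (0.0591/2)·(−3.379) = +1.3698 V.
Then ΔG = −nFE = −2 × 96485 × +1.3698 J/mol = −264 kJ/mol.

−264 kJ/mol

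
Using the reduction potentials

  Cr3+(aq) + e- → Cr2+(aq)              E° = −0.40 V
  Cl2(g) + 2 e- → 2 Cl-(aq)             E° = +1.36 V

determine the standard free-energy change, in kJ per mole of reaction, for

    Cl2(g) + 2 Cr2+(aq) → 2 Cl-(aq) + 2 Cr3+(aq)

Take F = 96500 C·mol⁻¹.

−340 kJ/mol

In the reaction as written Cl2(g) is reduced, so the Cl₂/Cl⁻ couple is the cathode and Cr³⁺/Cr²⁺ is the anode.
E°cell = +1.36 − (−0.40) = +1.76 V; balancing electrons gives n = 2.
ΔG° = −nFE°cell = −(2)(96500)(+1.76) J/mol = −340 kJ/mol.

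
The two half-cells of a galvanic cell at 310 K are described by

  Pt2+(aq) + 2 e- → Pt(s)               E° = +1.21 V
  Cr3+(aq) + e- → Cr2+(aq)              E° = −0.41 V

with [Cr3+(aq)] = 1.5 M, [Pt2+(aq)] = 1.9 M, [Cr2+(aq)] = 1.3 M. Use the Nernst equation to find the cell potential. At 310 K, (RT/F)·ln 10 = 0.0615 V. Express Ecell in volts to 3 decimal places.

+1.625 V

Since E°(Pt²⁺/Pt) > E°(Cr³⁺/Cr²⁺), Pt²⁺/Pt serves as the cathode.
E°cell = +1.21 − (−0.41) = +1.62 V, with n = 2 electrons transferred.
For the overall reaction Pt2+(aq) + 2 Cr2+(aq) → Pt(s) + 2 Cr3+(aq), Q = [Cr3+(aq)]^2 / ([Pt2+(aq)]·[Cr2+(aq)]^2) = 0.701, giving log Q = −0.154.
By the Nernst equation, E = +1.62 − (0.0615/2)·(−0.154) = +1.625 V.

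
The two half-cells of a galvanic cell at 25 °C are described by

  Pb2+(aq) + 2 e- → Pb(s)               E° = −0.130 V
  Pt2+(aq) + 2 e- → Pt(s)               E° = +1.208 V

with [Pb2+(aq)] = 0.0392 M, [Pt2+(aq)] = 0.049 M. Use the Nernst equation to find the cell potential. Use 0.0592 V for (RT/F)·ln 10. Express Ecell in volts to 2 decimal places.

The Pt²⁺/Pt couple has the more positive E°, so it is the cathode; Pb²⁺/Pb is the anode.
E°cell = E°cat − E°an = +1.208 − (−0.130) = +1.338 V; n = 2.
For the overall reaction Pt2+(aq) + Pb(s) → Pt(s) + Pb2+(aq), Q = [Pb2+(aq)] / [Pt2+(aq)] = 0.8, giving log Q = −0.097.
E = E° − (0.0592/n)·log Q = +1.338 − (0.0592/2)(−0.097) = +1.34 V.

+1.34 V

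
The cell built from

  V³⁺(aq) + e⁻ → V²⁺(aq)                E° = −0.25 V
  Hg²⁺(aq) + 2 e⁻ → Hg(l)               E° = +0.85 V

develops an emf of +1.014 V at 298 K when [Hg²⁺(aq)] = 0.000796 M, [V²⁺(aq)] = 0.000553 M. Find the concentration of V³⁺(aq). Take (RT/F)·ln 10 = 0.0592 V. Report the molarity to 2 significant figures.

Hg²⁺/Hg is the cathode (higher E°); E°cell = +0.85 − (−0.25) = +1.10 V with n = 2.
From the Nernst equation, log Q = n(E° − E)/0.0592 = 2·(+1.10 − (+1.014))/0.0592 = 2.905.
The balanced reaction is Hg²⁺(aq) + 2 V²⁺(aq) → Hg(l) + 2 V³⁺(aq), so Q = [V³⁺(aq)]^2 / ([Hg²⁺(aq)]·[V²⁺(aq)]^2).
Isolating [V³⁺(aq)] in Q = 10^{2.905} yields log [V³⁺(aq)] = −3.354, i.e. 0.00044 M.

0.00044 M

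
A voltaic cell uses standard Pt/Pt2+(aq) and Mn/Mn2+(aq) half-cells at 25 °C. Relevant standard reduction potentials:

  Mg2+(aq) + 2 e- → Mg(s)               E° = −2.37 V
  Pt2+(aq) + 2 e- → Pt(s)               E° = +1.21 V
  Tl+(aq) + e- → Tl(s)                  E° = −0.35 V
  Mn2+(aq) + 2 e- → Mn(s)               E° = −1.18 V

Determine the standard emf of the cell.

The Pt²⁺/Pt couple has the higher E°, so Pt ion is reduced (cathode) and Mn is oxidized (anode).
E°cell = E°(cathode) − E°(anode) = +1.21 − (−1.18) = +2.39 V.

+2.39 V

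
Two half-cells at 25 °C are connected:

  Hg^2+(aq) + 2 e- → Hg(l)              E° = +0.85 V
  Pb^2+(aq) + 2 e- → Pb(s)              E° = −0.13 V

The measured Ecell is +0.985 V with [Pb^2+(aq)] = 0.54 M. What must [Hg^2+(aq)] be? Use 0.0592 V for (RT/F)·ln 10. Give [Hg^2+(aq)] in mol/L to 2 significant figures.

0.80 M

Hg²⁺/Hg is the cathode (higher E°); E°cell = +0.85 − (−0.13) = +0.98 V with n = 2.
Since E = E° − (0.0592/n)·log Q, log Q = n(E° − E)/0.0592 = −0.169.
The balanced reaction is Hg^2+(aq) + Pb(s) → Hg(l) + Pb^2+(aq), so Q = [Pb^2+(aq)] / [Hg^2+(aq)].
Isolating [Hg^2+(aq)] in Q = 10^{−0.169} yields log [Hg^2+(aq)] = −0.099, i.e. 0.80 M.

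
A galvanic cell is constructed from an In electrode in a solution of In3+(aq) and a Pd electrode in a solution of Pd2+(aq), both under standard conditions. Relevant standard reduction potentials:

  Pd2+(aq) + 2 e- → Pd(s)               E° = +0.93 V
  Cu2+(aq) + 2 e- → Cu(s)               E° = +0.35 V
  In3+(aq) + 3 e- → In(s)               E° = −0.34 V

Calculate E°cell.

+1.27 V

Of the two couples in this cell, the one with the more positive reduction potential is reduced at the cathode: here that is Pd²⁺/Pd (+0.93 V); In³⁺/In (−0.34 V) is the anode.
E°cell = E°(cathode) − E°(anode) = +0.93 − (−0.34) = +1.27 V.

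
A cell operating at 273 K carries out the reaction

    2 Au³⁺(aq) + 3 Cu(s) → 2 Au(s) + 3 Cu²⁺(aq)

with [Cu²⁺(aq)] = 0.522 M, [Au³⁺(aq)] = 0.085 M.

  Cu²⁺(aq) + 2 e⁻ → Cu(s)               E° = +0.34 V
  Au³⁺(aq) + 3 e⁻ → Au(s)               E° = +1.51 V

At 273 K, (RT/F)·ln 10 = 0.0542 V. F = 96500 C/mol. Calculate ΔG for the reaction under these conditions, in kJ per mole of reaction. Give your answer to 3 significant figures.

−671 kJ/mol

The standard cell potential is +1.51 − (+0.34) = +1.17 V, with n = 6 electrons in the balanced equation.
Here Q = [Cu²⁺(aq)]^3 / [Au³⁺(aq)]^2 = 19.7 (log Q = 1.294), giving E = +1.17 − (0.0542/6)·(1.294) = +1.1583 V.
Finally ΔG = −nFE = −(6)(96500 C/mol)(+1.1583 V) = −671 kJ/mol.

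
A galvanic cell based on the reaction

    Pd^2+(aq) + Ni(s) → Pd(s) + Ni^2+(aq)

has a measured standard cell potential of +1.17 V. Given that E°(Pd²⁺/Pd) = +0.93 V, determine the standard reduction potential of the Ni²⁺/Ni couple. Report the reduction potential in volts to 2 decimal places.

In the reaction as written the Pd²⁺/Pd couple is reduced (cathode) and Ni²⁺/Ni is oxidized (anode), so E°cell = E°(Pd²⁺/Pd) − E°(Ni²⁺/Ni).
E°(Ni²⁺/Ni) = E°(cathode) − E°cell = +0.93 − (+1.17) = −0.24 V.

−0.24 V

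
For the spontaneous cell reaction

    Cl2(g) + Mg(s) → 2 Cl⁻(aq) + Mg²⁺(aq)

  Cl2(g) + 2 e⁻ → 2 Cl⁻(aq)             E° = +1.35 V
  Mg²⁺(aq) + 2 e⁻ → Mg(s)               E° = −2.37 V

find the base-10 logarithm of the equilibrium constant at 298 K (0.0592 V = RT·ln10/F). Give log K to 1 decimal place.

log K = 125.7

The Cl₂/Cl⁻ couple is reduced (cathode); E°cell = +1.35 − (−2.37) = +3.72 V with n = 2.
At equilibrium E = 0, so log K = nE°cell / 0.0592 = (2)(+3.72) / 0.0592 = 125.7.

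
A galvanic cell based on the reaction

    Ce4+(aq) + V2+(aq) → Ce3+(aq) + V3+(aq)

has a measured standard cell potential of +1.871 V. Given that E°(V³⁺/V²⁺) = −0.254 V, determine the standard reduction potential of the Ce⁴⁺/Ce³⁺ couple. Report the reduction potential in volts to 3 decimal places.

+1.617 V

In the reaction as written the Ce⁴⁺/Ce³⁺ couple is reduced (cathode) and V³⁺/V²⁺ is oxidized (anode), so E°cell = E°(Ce⁴⁺/Ce³⁺) − E°(V³⁺/V²⁺).
E°(Ce⁴⁺/Ce³⁺) = E°cell + E°(anode) = +1.871 + (−0.254) = +1.617 V.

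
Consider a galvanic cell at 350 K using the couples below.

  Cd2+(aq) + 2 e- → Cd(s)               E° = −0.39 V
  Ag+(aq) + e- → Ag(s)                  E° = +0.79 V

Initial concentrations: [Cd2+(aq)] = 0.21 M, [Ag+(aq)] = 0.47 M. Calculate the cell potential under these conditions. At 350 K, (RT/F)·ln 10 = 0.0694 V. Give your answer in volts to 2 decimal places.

Ag⁺/Ag is reduced (cathode, E° = +0.79 V) and Cd²⁺/Cd is oxidized (anode).
The standard potential is +0.79 − (−0.39) = +1.18 V and the balanced reaction transfers n = 2 electrons.
For the overall reaction 2 Ag+(aq) + Cd(s) → 2 Ag(s) + Cd2+(aq), Q = [Cd2+(aq)] / [Ag+(aq)]^2 = 0.951, giving log Q = −0.022.
By the Nernst equation, E = +1.18 − (0.0694/2)·(−0.022) = +1.18 V.

+1.18 V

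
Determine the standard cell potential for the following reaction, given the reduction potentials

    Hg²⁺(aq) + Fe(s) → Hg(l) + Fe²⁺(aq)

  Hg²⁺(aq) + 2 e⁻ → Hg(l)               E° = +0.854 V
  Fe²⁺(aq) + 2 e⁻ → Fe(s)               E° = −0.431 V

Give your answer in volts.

Hg²⁺(aq) gains electrons, so the Hg²⁺/Hg couple is the cathode; the Fe²⁺/Fe couple is the anode.
E°cell = E°(cathode) − E°(anode) = +0.854 − (−0.431) = +1.285 V.
The positive value indicates the reaction is spontaneous as written.

+1.285 V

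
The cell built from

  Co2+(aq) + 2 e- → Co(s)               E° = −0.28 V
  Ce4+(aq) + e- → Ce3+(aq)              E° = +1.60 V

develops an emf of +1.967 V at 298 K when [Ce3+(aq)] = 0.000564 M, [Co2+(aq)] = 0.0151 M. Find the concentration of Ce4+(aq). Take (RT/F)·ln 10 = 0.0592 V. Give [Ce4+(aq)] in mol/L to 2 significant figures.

0.0020 M

Ce⁴⁺/Ce³⁺ is the cathode (higher E°); E°cell = +1.60 − (−0.28) = +1.88 V with n = 2.
Rearranging E = E° − (0.0592/n)·log Q gives log Q = 2(+1.88 − (+1.967))/0.0592 = −2.939.
For 2 Ce4+(aq) + Co(s) → 2 Ce3+(aq) + Co2+(aq), the reaction quotient is Q = ([Ce3+(aq)]^2·[Co2+(aq)]) / [Ce4+(aq)]^2.
Substituting the known concentrations and solving, log [Ce4+(aq)] = −2.690 and [Ce4+(aq)] = 0.0020 M.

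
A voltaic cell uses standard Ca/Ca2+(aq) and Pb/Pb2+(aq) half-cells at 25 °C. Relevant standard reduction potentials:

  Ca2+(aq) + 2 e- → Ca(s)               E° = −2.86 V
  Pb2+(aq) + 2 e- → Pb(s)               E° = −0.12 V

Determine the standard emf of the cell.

+2.74 V

Of the two couples in this cell, the one with the more positive reduction potential is reduced at the cathode: here that is Pb²⁺/Pb (−0.12 V); Ca²⁺/Ca (−2.86 V) is the anode.
E°cell = E°(cathode) − E°(anode) = −0.12 − (−2.86) = +2.74 V.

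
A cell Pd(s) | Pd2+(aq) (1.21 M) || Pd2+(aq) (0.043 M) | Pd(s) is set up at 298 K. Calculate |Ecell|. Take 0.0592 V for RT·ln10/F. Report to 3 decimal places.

0.043 V

For a concentration cell E°cell = 0, since both electrodes use the same couple.
The compartment with the higher Pd2+(aq) concentration (1.21 M) acts as the cathode; ions are reduced there and produced at the dilute (0.043 M) anode.
With n = 2, Ecell = −(0.0592/2)·log([dilute]/[conc]) = −(0.0592/2)·log(0.043/1.21) = +0.043 V.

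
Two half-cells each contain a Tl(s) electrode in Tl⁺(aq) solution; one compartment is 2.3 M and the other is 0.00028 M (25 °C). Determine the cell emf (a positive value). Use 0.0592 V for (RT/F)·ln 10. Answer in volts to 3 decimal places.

For a concentration cell E°cell = 0, since both electrodes use the same couple.
The compartment with the higher Tl⁺(aq) concentration (2.3 M) acts as the cathode; ions are reduced there and produced at the dilute (0.00028 M) anode.
With n = 1, Ecell = −(0.0592/1)·log([dilute]/[conc]) = −(0.0592/1)·log(0.00028/2.3) = +0.232 V.

0.232 V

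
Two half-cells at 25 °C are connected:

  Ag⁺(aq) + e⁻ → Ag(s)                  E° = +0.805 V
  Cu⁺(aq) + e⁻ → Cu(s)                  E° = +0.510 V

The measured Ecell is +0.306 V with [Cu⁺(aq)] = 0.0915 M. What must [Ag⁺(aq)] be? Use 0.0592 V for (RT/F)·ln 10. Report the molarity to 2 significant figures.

The Ag⁺/Ag couple has the larger reduction potential, so it is the cathode: E°cell = +0.805 − (+0.510) = +0.295 V and n = 1.
Rearranging E = E° − (0.0592/n)·log Q gives log Q = 1(+0.295 − (+0.306))/0.0592 = −0.186.
For Ag⁺(aq) + Cu(s) → Ag(s) + Cu⁺(aq), the reaction quotient is Q = [Cu⁺(aq)] / [Ag⁺(aq)].
Substituting the known concentrations and solving, log [Ag⁺(aq)] = −0.853 and [Ag⁺(aq)] = 0.14 M.

0.14 M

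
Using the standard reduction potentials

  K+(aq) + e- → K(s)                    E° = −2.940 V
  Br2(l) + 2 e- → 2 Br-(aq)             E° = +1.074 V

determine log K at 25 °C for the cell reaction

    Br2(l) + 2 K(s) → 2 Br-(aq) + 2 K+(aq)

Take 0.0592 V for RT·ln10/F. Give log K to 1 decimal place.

The Br₂/Br⁻ couple is reduced (cathode); E°cell = +1.074 − (−2.940) = +4.014 V with n = 2.
At equilibrium E = 0, so log K = nE°cell / 0.0592 = (2)(+4.014) / 0.0592 = 135.6.

log K = 135.6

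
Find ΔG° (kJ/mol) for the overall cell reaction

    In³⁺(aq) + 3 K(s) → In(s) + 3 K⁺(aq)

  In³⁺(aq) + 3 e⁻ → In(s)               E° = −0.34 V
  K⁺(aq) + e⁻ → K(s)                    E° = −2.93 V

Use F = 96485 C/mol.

In the reaction as written In³⁺(aq) is reduced, so the In³⁺/In couple is the cathode and K⁺/K is the anode.
E°cell = −0.34 − (−2.93) = +2.59 V; balancing electrons gives n = 3.
ΔG° = −nFE°cell = −(3)(96485)(+2.59) J/mol = −750 kJ/mol.

−750 kJ/mol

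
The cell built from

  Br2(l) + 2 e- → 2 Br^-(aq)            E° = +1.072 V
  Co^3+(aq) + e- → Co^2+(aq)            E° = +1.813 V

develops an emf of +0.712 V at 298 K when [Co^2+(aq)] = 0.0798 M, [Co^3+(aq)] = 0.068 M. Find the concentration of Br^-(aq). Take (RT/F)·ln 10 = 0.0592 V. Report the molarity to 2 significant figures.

0.38 M

With Co³⁺/Co²⁺ at the cathode and Br₂/Br⁻ at the anode, E°cell = +1.813 − (+1.072) = +0.741 V (n = 2).
Rearranging E = E° − (0.0592/n)·log Q gives log Q = 2(+0.741 − (+0.712))/0.0592 = 0.980.
The balanced reaction is 2 Co^3+(aq) + 2 Br^-(aq) → 2 Co^2+(aq) + Br2(l), so Q = [Co^2+(aq)]^2 / ([Co^3+(aq)]^2·[Br^-(aq)]^2).
Substituting the known concentrations and solving, log [Br^-(aq)] = −0.421 and [Br^-(aq)] = 0.38 M.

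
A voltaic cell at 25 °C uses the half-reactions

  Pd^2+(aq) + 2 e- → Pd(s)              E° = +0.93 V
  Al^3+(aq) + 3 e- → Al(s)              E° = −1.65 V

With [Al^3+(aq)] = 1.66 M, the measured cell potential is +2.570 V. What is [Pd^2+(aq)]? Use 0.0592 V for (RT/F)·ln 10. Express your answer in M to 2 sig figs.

With Pd²⁺/Pd at the cathode and Al³⁺/Al at the anode, E°cell = +0.93 − (−1.65) = +2.58 V (n = 6).
From the Nernst equation, log Q = n(E° − E)/0.0592 = 6·(+2.58 − (+2.570))/0.0592 = 1.014.
The balanced reaction is 3 Pd^2+(aq) + 2 Al(s) → 3 Pd(s) + 2 Al^3+(aq), so Q = [Al^3+(aq)]^2 / [Pd^2+(aq)]^3.
Isolating [Pd^2+(aq)] in Q = 10^{1.014} yields log [Pd^2+(aq)] = −0.191, i.e. 0.64 M.

0.64 M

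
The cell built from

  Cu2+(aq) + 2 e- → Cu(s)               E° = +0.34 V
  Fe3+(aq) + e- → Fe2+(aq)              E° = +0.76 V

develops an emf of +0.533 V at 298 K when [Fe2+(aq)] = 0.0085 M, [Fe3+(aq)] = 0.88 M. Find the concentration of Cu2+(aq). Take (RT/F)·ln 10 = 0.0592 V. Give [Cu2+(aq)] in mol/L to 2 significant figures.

Fe³⁺/Fe²⁺ is the cathode (higher E°); E°cell = +0.76 − (+0.34) = +0.42 V with n = 2.
Rearranging E = E° − (0.0592/n)·log Q gives log Q = 2(+0.42 − (+0.533))/0.0592 = −3.818.
For 2 Fe3+(aq) + Cu(s) → 2 Fe2+(aq) + Cu2+(aq), the reaction quotient is Q = ([Fe2+(aq)]^2·[Cu2+(aq)]) / [Fe3+(aq)]^2.
Solving for the unknown gives log [Cu2+(aq)] = 0.212, so [Cu2+(aq)] ≈ 1.6 M.

1.6 M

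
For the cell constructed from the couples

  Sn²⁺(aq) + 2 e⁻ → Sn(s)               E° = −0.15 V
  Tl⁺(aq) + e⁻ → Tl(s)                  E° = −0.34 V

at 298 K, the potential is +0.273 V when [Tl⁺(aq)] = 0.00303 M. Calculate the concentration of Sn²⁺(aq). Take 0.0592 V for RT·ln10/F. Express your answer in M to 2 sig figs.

0.0058 M

Sn²⁺/Sn is the cathode (higher E°); E°cell = −0.15 − (−0.34) = +0.19 V with n = 2.
Since E = E° − (0.0592/n)·log Q, log Q = n(E° − E)/0.0592 = −2.804.
For Sn²⁺(aq) + 2 Tl(s) → Sn(s) + 2 Tl⁺(aq), the reaction quotient is Q = [Tl⁺(aq)]^2 / [Sn²⁺(aq)].
Solving for the unknown gives log [Sn²⁺(aq)] = −2.233, so [Sn²⁺(aq)] ≈ 0.0058 M.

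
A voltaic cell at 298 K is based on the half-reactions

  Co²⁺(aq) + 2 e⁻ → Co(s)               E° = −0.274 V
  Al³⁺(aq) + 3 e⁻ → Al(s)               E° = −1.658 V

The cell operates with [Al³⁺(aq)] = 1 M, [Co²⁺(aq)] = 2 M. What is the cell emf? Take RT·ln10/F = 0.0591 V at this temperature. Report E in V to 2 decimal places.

Co²⁺/Co is reduced (cathode, E° = −0.274 V) and Al³⁺/Al is oxidized (anode).
E°cell = E°cat − E°an = −0.274 − (−1.658) = +1.384 V; n = 6.
For the overall reaction 3 Co²⁺(aq) + 2 Al(s) → 3 Co(s) + 2 Al³⁺(aq), Q = [Al³⁺(aq)]^2 / [Co²⁺(aq)]^3 = 0.125, giving log Q = −0.903.
Applying E = E° − (RT ln10/nF)·log Q gives +1.384 − (0.0591/6)(−0.903) = +1.39 V.

+1.39 V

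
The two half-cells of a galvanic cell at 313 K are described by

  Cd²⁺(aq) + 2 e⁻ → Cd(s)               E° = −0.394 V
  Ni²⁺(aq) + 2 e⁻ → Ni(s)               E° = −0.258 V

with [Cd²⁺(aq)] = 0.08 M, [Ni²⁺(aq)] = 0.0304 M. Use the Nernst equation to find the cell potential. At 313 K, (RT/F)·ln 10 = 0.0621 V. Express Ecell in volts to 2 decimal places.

Since E°(Ni²⁺/Ni) > E°(Cd²⁺/Cd), Ni²⁺/Ni serves as the cathode.
E°cell = E°cat − E°an = −0.258 − (−0.394) = +0.136 V; n = 2.
The balanced reaction is Ni²⁺(aq) + Cd(s) → Ni(s) + Cd²⁺(aq), so Q = [Cd²⁺(aq)] / [Ni²⁺(aq)] = 2.63 and log Q = 0.420.
Applying E = E° − (RT ln10/nF)·log Q gives +0.136 − (0.0621/2)(0.420) = +0.12 V.

+0.12 V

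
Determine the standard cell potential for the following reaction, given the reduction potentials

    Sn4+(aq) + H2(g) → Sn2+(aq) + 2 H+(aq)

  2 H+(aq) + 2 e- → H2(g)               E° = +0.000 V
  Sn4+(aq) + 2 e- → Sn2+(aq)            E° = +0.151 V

In the reaction as written, Sn4+(aq) is reduced (cathode) and H+(aq) is produced by oxidation at the anode.
E°cell = E°(cathode) − E°(anode) = +0.151 − (+0.000) = +0.151 V.
The positive value indicates the reaction is spontaneous as written.

+0.151 V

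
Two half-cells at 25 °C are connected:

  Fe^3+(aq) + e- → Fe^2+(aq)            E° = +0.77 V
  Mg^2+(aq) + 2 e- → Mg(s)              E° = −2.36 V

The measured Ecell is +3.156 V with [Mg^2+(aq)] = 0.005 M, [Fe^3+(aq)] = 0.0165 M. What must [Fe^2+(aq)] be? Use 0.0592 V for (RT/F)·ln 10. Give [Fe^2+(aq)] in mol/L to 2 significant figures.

With Fe³⁺/Fe²⁺ at the cathode and Mg²⁺/Mg at the anode, E°cell = +0.77 − (−2.36) = +3.13 V (n = 2).
Rearranging E = E° − (0.0592/n)·log Q gives log Q = 2(+3.13 − (+3.156))/0.0592 = −0.878.
For 2 Fe^3+(aq) + Mg(s) → 2 Fe^2+(aq) + Mg^2+(aq), the reaction quotient is Q = ([Fe^2+(aq)]^2·[Mg^2+(aq)]) / [Fe^3+(aq)]^2.
Substituting the known concentrations and solving, log [Fe^2+(aq)] = −1.071 and [Fe^2+(aq)] = 0.085 M.

0.085 M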